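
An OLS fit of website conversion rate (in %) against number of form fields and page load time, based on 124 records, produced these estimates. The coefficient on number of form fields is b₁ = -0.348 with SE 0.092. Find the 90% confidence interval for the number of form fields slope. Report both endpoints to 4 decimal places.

(-0.5005, -0.1955)

df = n − k − 1 = 124 − 2 − 1 = 121.
t* = t_{0.05, 121} = 1.657544.
Margin = t* × SE = 1.657544 × 0.092 = 0.152494.
CI: -0.348 ± 0.152494 → (-0.5005, -0.1955).
With 90% confidence, each one-unit increase in number of form fields is associated with a change of between -0.5005 and -0.1955 % in website conversion rate, holding the other predictors fixed.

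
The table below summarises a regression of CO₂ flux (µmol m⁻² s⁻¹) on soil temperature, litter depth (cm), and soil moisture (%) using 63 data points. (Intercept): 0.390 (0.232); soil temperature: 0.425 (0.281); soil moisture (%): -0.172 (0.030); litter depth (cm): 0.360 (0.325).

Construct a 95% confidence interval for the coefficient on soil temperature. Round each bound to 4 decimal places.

(-0.1373, 0.9873)

Read off: b = 0.425, SE = 0.281 for soil temperature.
df = n − k − 1 = 63 − 3 − 1 = 59.
t* = t_{0.025, 59} = 2.000995.
Margin = t* × SE = 2.000995 × 0.281 = 0.562280.
CI: 0.425 ± 0.562280 → (-0.1373, 0.9873).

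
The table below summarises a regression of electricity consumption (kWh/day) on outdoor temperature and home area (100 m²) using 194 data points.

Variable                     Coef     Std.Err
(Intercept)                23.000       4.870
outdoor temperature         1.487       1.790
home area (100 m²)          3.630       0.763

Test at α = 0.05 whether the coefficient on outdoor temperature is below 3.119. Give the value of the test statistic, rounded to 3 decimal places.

Read off: b = 1.487, SE = 1.790 for outdoor temperature.
H₀: β₁ = 3.119 vs H₁: β₁ < 3.119.
t = (1.487 − 3.119) / 1.790 = -0.912.
df = n − k − 1 = 194 − 2 − 1 = 191.
One-sided p ≈ 0.1815, which is ≥ 0.05, so fail to reject H₀.
The data do not give significant evidence that the true slope on outdoor temperature is below 3.119 kWh/day per unit, holding the other predictors fixed.

t = -0.912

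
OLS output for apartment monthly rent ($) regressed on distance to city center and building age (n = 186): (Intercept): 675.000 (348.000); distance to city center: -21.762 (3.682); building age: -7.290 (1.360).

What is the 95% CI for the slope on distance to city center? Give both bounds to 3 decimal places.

Read off: b = -21.762, SE = 3.682 for distance to city center.
df = n − k − 1 = 186 − 2 − 1 = 183.
t* = t_{0.025, 183} = 1.973012.
Margin = t* × SE = 1.973012 × 3.682 = 7.26463.
CI: -21.762 ± 7.26463 → (-29.027, -14.497).

(-29.027, -14.497)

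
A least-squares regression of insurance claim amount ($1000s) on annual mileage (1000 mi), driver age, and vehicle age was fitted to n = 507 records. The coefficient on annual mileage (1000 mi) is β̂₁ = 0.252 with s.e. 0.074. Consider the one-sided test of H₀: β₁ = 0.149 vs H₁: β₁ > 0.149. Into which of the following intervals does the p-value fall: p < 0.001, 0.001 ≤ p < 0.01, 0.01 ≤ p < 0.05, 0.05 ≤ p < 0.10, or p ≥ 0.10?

0.05 ≤ p < 0.10

t = (0.252 − 0.149) / 0.074 = 1.392.
df = n − k − 1 = 507 − 3 − 1 = 503.
One-sided p = P(T_{503} > t) ≈ 0.0823.
So 0.05 ≤ p < 0.10.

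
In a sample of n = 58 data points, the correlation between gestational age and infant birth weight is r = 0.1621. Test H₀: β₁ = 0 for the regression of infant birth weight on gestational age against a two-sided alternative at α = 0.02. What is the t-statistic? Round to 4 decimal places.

t = 1.2293

t = r·√(n − 2)/√(1 − r²) = 0.1621·√56/√0.973724 = 1.2293.
df = n − 2 = 56.
Two-sided p ≈ 0.2241, which is ≥ 0.02, so fail to reject H₀.
The data do not give significant evidence of a linear association between gestational age and infant birth weight.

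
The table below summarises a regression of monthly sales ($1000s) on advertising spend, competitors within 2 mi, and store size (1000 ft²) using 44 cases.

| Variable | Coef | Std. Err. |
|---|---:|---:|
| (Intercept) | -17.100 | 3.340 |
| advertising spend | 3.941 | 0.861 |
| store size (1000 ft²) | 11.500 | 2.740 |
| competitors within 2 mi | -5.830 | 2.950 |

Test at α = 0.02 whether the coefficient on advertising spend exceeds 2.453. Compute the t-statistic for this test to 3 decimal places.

Read off: b = 3.941, SE = 0.861 for advertising spend.
H₀: β₁ = 2.453 vs H₁: β₁ > 2.453.
t = (3.941 − 2.453) / 0.861 = 1.728.
df = n − k − 1 = 44 − 3 − 1 = 40.
One-sided p ≈ 0.0458, which is ≥ 0.02, so fail to reject H₀.
The data do not give significant evidence that the true slope on advertising spend exceeds 2.453 $1000s per unit, holding the other predictors fixed.

t = 1.728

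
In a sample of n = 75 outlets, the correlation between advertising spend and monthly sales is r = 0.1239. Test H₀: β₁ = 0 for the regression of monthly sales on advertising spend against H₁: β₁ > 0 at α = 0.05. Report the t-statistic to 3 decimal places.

t = 1.067

t = r·√(n − 2)/√(1 − r²) = 0.1239·√73/√0.984649 = 1.067.
df = n − 2 = 73.
One-sided p ≈ 0.1448, which is ≥ 0.05, so fail to reject H₀.
The data do not give significant evidence of a linear association between advertising spend and monthly sales.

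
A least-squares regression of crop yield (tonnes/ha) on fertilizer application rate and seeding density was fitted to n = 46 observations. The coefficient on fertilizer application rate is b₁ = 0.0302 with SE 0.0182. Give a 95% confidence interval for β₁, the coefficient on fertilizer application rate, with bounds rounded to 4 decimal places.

(-0.0065, 0.0669)

df = n − k − 1 = 46 − 2 − 1 = 43.
t* = t_{0.025, 43} = 2.016692.
Margin = t* × SE = 2.016692 × 0.0182 = 0.036704.
CI: 0.0302 ± 0.036704 → (-0.0065, 0.0669).
With 95% confidence, each one-unit increase in fertilizer application rate is associated with a change of between -0.0065 and 0.0669 tonnes/ha in crop yield, holding the other predictors fixed.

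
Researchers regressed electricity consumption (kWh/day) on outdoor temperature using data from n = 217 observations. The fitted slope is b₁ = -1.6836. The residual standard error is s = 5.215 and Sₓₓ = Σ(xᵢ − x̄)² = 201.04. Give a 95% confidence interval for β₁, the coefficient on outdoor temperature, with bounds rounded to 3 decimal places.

SE(b₁) = s/√Sₓₓ = 5.215/√201.04 = 0.367801.
df = n − 2 = 215.
t* = t_{0.025, 215} = 1.971059.
Margin = t* × SE = 1.971059 × 0.367801 = 0.72496.
CI: -1.6836 ± 0.72496 → (-2.409, -0.959).
With 95% confidence, each one-unit increase in outdoor temperature is associated with a change of between -2.409 and -0.959 kWh/day in electricity consumption.

(-2.409, -0.959)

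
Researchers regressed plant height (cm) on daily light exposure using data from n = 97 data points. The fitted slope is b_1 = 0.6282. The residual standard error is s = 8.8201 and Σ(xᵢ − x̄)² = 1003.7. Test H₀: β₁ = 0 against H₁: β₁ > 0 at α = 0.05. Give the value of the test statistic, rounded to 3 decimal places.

SE(b_1) = s/√Sₓₓ = 8.8201/√1003.7 = 0.278401.
t = 0.6282 / 0.278401 = 2.256.
df = n − 2 = 95.
One-sided p ≈ 0.0132, which is < 0.05, so reject H₀.
There is evidence that the true slope on daily light exposure is positive.

t = 2.256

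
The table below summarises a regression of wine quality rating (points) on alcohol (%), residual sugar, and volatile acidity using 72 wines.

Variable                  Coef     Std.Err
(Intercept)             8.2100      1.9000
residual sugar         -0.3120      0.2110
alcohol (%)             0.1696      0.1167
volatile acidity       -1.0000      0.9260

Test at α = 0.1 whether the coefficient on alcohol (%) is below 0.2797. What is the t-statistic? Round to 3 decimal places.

Read off: b = 0.1696, SE = 0.1167 for alcohol (%).
H₀: β₁ = 0.2797 vs H₁: β₁ < 0.2797.
t = (0.1696 − 0.2797) / 0.1167 = -0.943.
df = n − k − 1 = 72 − 3 − 1 = 68.
One-sided p ≈ 0.1744, which is ≥ 0.1, so fail to reject H₀.
The data do not give significant evidence that the true slope on alcohol (%) is below 0.2797 points per unit, holding the other predictors fixed.

t = -0.943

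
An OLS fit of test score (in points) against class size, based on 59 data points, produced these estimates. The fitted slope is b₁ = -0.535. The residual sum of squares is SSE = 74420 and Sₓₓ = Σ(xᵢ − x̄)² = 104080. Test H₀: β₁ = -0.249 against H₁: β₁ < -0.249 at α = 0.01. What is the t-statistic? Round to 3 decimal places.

t = -2.554

MSE = SSE/(n − 2) = 74420/57 = 1305.61.
SE(b₁) = √(MSE/Sₓₓ) = √(1305.61/104080) = 0.112001.
t = (-0.535 − (-0.249)) / 0.112001 = -2.554.
df = n − 2 = 57.
One-sided p ≈ 0.0067, which is < 0.01, so reject H₀.
There is evidence that the true slope on class size is below -0.249 points per unit.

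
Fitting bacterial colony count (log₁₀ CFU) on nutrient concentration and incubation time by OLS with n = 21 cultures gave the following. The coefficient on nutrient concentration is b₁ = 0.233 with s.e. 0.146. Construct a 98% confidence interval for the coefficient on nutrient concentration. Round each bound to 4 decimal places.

(-0.1396, 0.6056)

df = n − k − 1 = 21 − 2 − 1 = 18.
t* = t_{0.01, 18} = 2.55238.
Margin = t* × SE = 2.55238 × 0.146 = 0.372647.
CI: 0.233 ± 0.372647 → (-0.1396, 0.6056).
With 98% confidence, each one-unit increase in nutrient concentration is associated with a change of between -0.1396 and 0.6056 log₁₀ CFU in bacterial colony count, holding the other predictors fixed.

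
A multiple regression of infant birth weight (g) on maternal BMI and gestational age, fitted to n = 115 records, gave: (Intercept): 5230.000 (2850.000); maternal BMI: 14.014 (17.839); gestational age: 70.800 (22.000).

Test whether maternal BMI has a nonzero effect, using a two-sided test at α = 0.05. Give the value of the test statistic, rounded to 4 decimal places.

Read off: b = 14.014, SE = 17.839 for maternal BMI.
H₀: β₁ = 0 vs H₁: β₁ ≠ 0.
t = 14.014 / 17.839 = 0.7856.
df = n − k − 1 = 115 − 2 − 1 = 112.
Two-sided p ≈ 0.4338, which is ≥ 0.05, so fail to reject H₀.
The data do not give significant evidence of an association between maternal BMI and infant birth weight, after adjusting for the other predictors.

t = 0.7856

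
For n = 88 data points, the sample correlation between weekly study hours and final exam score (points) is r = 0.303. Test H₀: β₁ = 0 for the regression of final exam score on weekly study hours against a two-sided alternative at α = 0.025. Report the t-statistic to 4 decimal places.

t = r·√(n − 2)/√(1 − r²) = 0.303·√86/√0.908191 = 2.9485.
df = n − 2 = 86.
Two-sided p ≈ 0.0041, which is < 0.025, so reject H₀.
There is evidence of a linear association between weekly study hours and final exam score.

t = 2.9485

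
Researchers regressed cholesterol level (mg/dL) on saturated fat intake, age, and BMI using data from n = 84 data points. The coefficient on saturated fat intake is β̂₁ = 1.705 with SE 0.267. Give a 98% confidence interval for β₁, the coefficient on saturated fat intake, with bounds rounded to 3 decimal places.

df = n − k − 1 = 84 − 3 − 1 = 80.
t* = t_{0.01, 80} = 2.373868.
Margin = t* × SE = 2.373868 × 0.267 = 0.63382.
CI: 1.705 ± 0.63382 → (1.071, 2.339).
With 98% confidence, each one-unit increase in saturated fat intake is associated with a change of between 1.071 and 2.339 mg/dL in cholesterol level, holding the other predictors fixed.

(1.071, 2.339)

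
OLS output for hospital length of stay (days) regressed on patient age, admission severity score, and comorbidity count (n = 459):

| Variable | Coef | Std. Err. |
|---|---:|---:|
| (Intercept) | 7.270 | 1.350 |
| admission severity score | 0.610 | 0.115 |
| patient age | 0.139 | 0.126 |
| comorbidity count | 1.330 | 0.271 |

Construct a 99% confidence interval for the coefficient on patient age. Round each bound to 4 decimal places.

(-0.1869, 0.4649)

Read off: b = 0.139, SE = 0.126 for patient age.
df = n − k − 1 = 459 − 3 − 1 = 455.
t* = t_{0.005, 455} = 2.586678.
Margin = t* × SE = 2.586678 × 0.126 = 0.325921.
CI: 0.139 ± 0.325921 → (-0.1869, 0.4649).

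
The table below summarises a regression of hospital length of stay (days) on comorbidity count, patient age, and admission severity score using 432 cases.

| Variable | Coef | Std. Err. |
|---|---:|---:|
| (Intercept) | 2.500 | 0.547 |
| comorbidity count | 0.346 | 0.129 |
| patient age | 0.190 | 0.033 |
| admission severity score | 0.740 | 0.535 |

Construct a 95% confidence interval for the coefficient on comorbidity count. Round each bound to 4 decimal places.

(0.0924, 0.5996)

Read off: b = 0.346, SE = 0.129 for comorbidity count.
df = n − k − 1 = 432 − 3 − 1 = 428.
t* = t_{0.025, 428} = 1.965522.
Margin = t* × SE = 1.965522 × 0.129 = 0.253552.
CI: 0.346 ± 0.253552 → (0.0924, 0.5996).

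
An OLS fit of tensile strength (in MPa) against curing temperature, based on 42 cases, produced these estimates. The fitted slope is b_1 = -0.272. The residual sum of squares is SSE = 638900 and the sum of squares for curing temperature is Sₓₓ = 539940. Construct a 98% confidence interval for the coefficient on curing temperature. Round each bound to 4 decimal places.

(-0.6888, 0.1448)

MSE = SSE/(n − 2) = 638900/40 = 15972.5.
SE(b_1) = √(MSE/Sₓₓ) = √(15972.5/539940) = 0.171994.
df = n − 2 = 40.
t* = t_{0.01, 40} = 2.423257.
Margin = t* × SE = 2.423257 × 0.171994 = 0.416786.
CI: -0.272 ± 0.416786 → (-0.6888, 0.1448).
With 98% confidence, each one-unit increase in curing temperature is associated with a change of between -0.6888 and 0.1448 MPa in tensile strength.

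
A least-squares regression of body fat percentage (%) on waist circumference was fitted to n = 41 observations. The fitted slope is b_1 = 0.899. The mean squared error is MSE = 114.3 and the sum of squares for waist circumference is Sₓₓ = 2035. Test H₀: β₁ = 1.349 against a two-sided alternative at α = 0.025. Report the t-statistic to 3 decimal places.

SE(b_1) = √(MSE/Sₓₓ) = √(114.3/2035) = 0.236996.
t = (0.899 − 1.349) / 0.236996 = -1.899.
df = n − 2 = 39.
Two-sided p ≈ 0.0650, which is ≥ 0.025, so fail to reject H₀.
The data are consistent with a true slope of 1.349 % per unit of waist circumference.

t = -1.899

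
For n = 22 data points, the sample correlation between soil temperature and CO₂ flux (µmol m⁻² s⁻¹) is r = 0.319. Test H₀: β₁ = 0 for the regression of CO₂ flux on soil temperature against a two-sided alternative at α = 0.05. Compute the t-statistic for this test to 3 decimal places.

t = 1.505

t = r·√(n − 2)/√(1 − r²) = 0.319·√20/√0.898239 = 1.505.
df = n − 2 = 20.
Two-sided p ≈ 0.1479, which is ≥ 0.05, so fail to reject H₀.
The data do not give significant evidence of a linear association between soil temperature and CO₂ flux.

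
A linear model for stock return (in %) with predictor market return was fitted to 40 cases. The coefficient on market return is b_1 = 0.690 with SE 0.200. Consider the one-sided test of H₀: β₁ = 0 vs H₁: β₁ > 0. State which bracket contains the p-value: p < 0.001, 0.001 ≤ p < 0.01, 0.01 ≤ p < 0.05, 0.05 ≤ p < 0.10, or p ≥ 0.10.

p < 0.001

t = 0.690 / 0.200 = 3.450.
df = n − 2 = 40 − 2 = 38.
One-sided p = P(T_{38} > t) ≈ 0.0007.
So p < 0.001.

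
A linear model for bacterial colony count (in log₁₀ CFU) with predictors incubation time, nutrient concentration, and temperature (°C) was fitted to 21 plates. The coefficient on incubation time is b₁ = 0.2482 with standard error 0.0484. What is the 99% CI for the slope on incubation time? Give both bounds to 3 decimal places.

df = n − k − 1 = 21 − 3 − 1 = 17.
t* = t_{0.005, 17} = 2.898231.
Margin = t* × SE = 2.898231 × 0.0484 = 0.14027.
CI: 0.2482 ± 0.14027 → (0.108, 0.388).
With 99% confidence, each one-unit increase in incubation time is associated with a change of between 0.108 and 0.388 log₁₀ CFU in bacterial colony count, holding the other predictors fixed.

(0.108, 0.388)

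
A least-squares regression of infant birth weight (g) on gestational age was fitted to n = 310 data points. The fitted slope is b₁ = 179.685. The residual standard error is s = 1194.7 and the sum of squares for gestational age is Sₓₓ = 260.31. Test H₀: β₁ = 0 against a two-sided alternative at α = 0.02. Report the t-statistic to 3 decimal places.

t = 2.427

SE(b₁) = s/√Sₓₓ = 1194.7/√260.31 = 74.048.
t = 179.685 / 74.048 = 2.427.
df = n − 2 = 308.
Two-sided p ≈ 0.0158, which is < 0.02, so reject H₀.
There is evidence that gestational age is associated with infant birth weight.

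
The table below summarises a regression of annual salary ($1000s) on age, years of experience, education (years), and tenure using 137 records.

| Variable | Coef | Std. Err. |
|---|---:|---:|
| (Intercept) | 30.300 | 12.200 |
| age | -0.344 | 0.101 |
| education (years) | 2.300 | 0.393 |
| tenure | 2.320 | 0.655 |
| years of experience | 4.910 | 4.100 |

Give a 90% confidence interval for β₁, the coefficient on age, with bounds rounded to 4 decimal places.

Read off: b = -0.344, SE = 0.101 for age.
df = n − k − 1 = 137 − 4 − 1 = 132.
t* = t_{0.05, 132} = 1.656479.
Margin = t* × SE = 1.656479 × 0.101 = 0.167304.
CI: -0.344 ± 0.167304 → (-0.5113, -0.1767).

(-0.5113, -0.1767)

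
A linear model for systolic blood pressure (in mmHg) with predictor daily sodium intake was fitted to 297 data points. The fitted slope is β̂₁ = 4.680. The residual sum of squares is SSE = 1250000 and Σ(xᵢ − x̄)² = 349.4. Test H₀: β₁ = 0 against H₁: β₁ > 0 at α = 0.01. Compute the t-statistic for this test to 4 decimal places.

t = 1.3439

MSE = SSE/(n − 2) = 1250000/295 = 4237.29.
SE(β̂₁) = √(MSE/Sₓₓ) = √(4237.29/349.4) = 3.48243.
t = 4.680 / 3.48243 = 1.3439.
df = n − 2 = 295.
One-sided p ≈ 0.0900, which is ≥ 0.01, so fail to reject H₀.
The data do not give significant evidence that the true slope on daily sodium intake is positive.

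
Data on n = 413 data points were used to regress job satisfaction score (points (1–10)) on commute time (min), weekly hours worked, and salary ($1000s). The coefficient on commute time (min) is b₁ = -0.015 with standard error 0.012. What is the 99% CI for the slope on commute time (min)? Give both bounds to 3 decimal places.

(-0.046, 0.016)

df = n − k − 1 = 413 − 3 − 1 = 409.
t* = t_{0.005, 409} = 2.587903.
Margin = t* × SE = 2.587903 × 0.012 = 0.03105.
CI: -0.015 ± 0.03105 → (-0.046, 0.016).
With 99% confidence, each one-unit increase in commute time (min) is associated with a change of between -0.046 and 0.016 points (1–10) in job satisfaction score, holding the other predictors fixed.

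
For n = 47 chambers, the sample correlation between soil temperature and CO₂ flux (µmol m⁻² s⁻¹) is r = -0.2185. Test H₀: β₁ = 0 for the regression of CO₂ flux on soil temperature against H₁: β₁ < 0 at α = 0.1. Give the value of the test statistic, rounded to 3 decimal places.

t = -1.502

t = r·√(n − 2)/√(1 − r²) = -0.2185·√45/√0.952258 = -1.502.
df = n − 2 = 45.
One-sided p ≈ 0.0700, which is < 0.1, so reject H₀.
There is evidence of a linear association between soil temperature and CO₂ flux.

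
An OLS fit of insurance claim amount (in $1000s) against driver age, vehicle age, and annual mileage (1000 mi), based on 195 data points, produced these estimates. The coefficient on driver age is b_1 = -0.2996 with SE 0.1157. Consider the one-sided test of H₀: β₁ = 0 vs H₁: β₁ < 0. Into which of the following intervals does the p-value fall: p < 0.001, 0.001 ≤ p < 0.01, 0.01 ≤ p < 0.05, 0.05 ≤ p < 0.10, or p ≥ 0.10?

t = -0.2996 / 0.1157 = -2.589.
df = n − k − 1 = 195 − 3 − 1 = 191.
One-sided p = P(T_{191} < t) ≈ 0.0052.
So 0.001 ≤ p < 0.01.

0.001 ≤ p < 0.01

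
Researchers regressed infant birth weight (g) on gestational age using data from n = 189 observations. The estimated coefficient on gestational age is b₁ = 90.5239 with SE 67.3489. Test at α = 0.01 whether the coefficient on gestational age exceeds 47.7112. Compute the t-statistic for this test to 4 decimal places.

H₀: β₁ = 47.7112 vs H₁: β₁ > 47.7112.
t = (b₁ − β₁⁰)/SE = (90.5239 − 47.7112) / 67.3489 = 0.6357.
df = n − 2 = 189 − 2 = 187.
One-sided p ≈ 0.2629, which is ≥ 0.01, so fail to reject H₀.
The data do not give significant evidence that the true slope on gestational age exceeds 47.7112 g per unit.

t = 0.6357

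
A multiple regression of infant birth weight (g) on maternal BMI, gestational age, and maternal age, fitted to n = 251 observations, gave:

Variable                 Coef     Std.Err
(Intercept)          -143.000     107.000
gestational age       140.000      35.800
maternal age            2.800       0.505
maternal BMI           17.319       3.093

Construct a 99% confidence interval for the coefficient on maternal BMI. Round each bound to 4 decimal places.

(9.2899, 25.3481)

Read off: b = 17.319, SE = 3.093 for maternal BMI.
df = n − k − 1 = 251 − 3 − 1 = 247.
t* = t_{0.005, 247} = 2.59588.
Margin = t* × SE = 2.59588 × 3.093 = 8.029057.
CI: 17.319 ± 8.029057 → (9.2899, 25.3481).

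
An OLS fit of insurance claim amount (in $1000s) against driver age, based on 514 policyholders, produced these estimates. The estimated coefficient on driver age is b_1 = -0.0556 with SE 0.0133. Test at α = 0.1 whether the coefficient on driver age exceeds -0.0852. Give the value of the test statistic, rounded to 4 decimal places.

H₀: β₁ = -0.0852 vs H₁: β₁ > -0.0852.
t = (b_1 − β₁⁰)/SE = (-0.0556 − (-0.0852)) / 0.0133 = 2.2256.
df = n − 2 = 514 − 2 = 512.
One-sided p ≈ 0.0132, which is < 0.1, so reject H₀.
There is evidence that the true slope on driver age exceeds -0.0852 $1000s per unit.

t = 2.2256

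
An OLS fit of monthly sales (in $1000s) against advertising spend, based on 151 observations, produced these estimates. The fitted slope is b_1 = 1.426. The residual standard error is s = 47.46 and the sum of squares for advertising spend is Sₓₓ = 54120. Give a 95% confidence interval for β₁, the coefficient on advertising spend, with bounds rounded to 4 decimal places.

(1.0229, 1.8291)

SE(b_1) = s/√Sₓₓ = 47.46/√54120 = 0.204009.
df = n − 2 = 149.
t* = t_{0.025, 149} = 1.976013.
Margin = t* × SE = 1.976013 × 0.204009 = 0.403124.
CI: 1.426 ± 0.403124 → (1.0229, 1.8291).
With 95% confidence, each one-unit increase in advertising spend is associated with a change of between 1.0229 and 1.8291 $1000s in monthly sales.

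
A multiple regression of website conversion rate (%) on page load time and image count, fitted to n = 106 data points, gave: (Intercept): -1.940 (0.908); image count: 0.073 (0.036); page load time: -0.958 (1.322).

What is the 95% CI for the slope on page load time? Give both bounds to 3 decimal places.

Read off: b = -0.958, SE = 1.322 for page load time.
df = n − k − 1 = 106 − 2 − 1 = 103.
t* = t_{0.025, 103} = 1.983264.
Margin = t* × SE = 1.983264 × 1.322 = 2.62188.
CI: -0.958 ± 2.62188 → (-3.580, 1.664).

(-3.580, 1.664)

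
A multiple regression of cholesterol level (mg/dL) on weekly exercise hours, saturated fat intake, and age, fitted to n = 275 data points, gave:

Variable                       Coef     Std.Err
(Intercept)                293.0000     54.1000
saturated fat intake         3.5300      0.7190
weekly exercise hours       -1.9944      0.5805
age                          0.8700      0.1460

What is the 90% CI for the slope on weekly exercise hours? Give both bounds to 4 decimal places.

(-2.9525, -1.0363)

Read off: b = -1.9944, SE = 0.5805 for weekly exercise hours.
df = n − k − 1 = 275 − 3 − 1 = 271.
t* = t_{0.05, 271} = 1.650496.
Margin = t* × SE = 1.650496 × 0.5805 = 0.958113.
CI: -1.9944 ± 0.958113 → (-2.9525, -1.0363).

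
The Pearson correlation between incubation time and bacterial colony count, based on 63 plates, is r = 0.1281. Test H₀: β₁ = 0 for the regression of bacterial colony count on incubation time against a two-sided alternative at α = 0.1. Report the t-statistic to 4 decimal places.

t = r·√(n − 2)/√(1 − r²) = 0.1281·√61/√0.98359 = 1.0088.
df = n − 2 = 61.
Two-sided p ≈ 0.3171, which is ≥ 0.1, so fail to reject H₀.
The data do not give significant evidence of a linear association between incubation time and bacterial colony count.

t = 1.0088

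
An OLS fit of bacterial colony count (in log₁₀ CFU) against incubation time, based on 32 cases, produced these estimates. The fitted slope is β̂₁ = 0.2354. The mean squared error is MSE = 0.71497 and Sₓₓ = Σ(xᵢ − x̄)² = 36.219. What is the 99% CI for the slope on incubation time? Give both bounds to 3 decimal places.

(-0.151, 0.622)

SE(β̂₁) = √(MSE/Sₓₓ) = √(0.71497/36.219) = 0.1405.
df = n − 2 = 30.
t* = t_{0.005, 30} = 2.749996.
Margin = t* × SE = 2.749996 × 0.1405 = 0.38637.
CI: 0.2354 ± 0.38637 → (-0.151, 0.622).
With 99% confidence, each one-unit increase in incubation time is associated with a change of between -0.151 and 0.622 log₁₀ CFU in bacterial colony count.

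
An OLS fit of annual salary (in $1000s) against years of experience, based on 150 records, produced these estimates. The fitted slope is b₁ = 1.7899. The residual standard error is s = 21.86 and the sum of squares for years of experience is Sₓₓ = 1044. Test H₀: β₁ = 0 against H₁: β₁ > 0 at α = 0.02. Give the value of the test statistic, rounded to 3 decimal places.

SE(b₁) = s/√Sₓₓ = 21.86/√1044 = 0.67655.
t = 1.7899 / 0.67655 = 2.646.
df = n − 2 = 148.
One-sided p ≈ 0.0045, which is < 0.02, so reject H₀.
There is evidence that the true slope on years of experience is positive.

t = 2.646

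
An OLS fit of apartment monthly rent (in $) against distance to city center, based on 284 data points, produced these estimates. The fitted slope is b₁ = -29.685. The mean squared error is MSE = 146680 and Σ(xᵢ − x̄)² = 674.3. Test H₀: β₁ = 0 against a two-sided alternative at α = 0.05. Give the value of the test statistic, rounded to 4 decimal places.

t = -2.0127

SE(b₁) = √(MSE/Sₓₓ) = √(146680/674.3) = 14.7489.
t = -29.685 / 14.7489 = -2.0127.
df = n − 2 = 282.
Two-sided p ≈ 0.0451, which is < 0.05, so reject H₀.
There is evidence that distance to city center is associated with apartment monthly rent.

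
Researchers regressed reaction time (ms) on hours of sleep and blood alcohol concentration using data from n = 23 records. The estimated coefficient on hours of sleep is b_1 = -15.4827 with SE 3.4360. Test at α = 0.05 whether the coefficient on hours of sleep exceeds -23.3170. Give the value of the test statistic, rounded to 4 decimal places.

t = 2.2801

H₀: β₁ = -23.3170 vs H₁: β₁ > -23.3170.
t = (b_1 − β₁⁰)/SE = (-15.4827 − (-23.3170)) / 3.4360 = 2.2801.
df = n − k − 1 = 23 − 2 − 1 = 20.
One-sided p ≈ 0.0169, which is < 0.05, so reject H₀.
There is evidence that the true slope on hours of sleep exceeds -23.3170 ms per unit, holding the other predictors fixed.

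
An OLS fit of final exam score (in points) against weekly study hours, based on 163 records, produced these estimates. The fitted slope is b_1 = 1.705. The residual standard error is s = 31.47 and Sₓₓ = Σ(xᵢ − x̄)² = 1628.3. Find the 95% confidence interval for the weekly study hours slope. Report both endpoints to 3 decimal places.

(0.165, 3.245)

SE(b_1) = s/√Sₓₓ = 31.47/√1628.3 = 0.779883.
df = n − 2 = 161.
t* = t_{0.025, 161} = 1.974808.
Margin = t* × SE = 1.974808 × 0.779883 = 1.54012.
CI: 1.705 ± 1.54012 → (0.165, 3.245).
With 95% confidence, each one-unit increase in weekly study hours is associated with a change of between 0.165 and 3.245 points in final exam score.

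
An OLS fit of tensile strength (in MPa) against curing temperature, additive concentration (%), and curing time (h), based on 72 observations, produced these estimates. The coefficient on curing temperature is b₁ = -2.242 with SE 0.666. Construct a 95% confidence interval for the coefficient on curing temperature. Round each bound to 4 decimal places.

df = n − k − 1 = 72 − 3 − 1 = 68.
t* = t_{0.025, 68} = 1.995469.
Margin = t* × SE = 1.995469 × 0.666 = 1.328982.
CI: -2.242 ± 1.328982 → (-3.5710, -0.9130).
With 95% confidence, each one-unit increase in curing temperature is associated with a change of between -3.5710 and -0.9130 MPa in tensile strength, holding the other predictors fixed.

(-3.5710, -0.9130)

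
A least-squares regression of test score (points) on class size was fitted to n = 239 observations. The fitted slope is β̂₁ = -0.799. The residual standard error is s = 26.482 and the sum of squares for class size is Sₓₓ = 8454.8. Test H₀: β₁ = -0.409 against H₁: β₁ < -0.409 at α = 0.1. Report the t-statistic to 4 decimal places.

t = -1.3541

SE(β̂₁) = s/√Sₓₓ = 26.482/√8454.8 = 0.288004.
t = (-0.799 − (-0.409)) / 0.288004 = -1.3541.
df = n − 2 = 237.
One-sided p ≈ 0.0885, which is < 0.1, so reject H₀.
There is evidence that the true slope on class size is below -0.409 points per unit.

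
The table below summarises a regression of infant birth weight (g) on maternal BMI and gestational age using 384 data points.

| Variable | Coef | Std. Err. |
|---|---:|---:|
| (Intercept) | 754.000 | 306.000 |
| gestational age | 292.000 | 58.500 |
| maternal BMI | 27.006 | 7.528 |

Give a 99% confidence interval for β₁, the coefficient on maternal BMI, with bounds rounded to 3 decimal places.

(7.518, 46.494)

Read off: b = 27.006, SE = 7.528 for maternal BMI.
df = n − k − 1 = 384 − 2 − 1 = 381.
t* = t_{0.005, 381} = 2.588795.
Margin = t* × SE = 2.588795 × 7.528 = 19.48845.
CI: 27.006 ± 19.48845 → (7.518, 46.494).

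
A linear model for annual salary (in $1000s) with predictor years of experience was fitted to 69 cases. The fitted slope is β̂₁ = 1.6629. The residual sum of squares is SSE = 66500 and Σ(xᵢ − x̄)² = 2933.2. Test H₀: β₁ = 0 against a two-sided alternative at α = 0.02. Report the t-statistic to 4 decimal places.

MSE = SSE/(n − 2) = 66500/67 = 992.537.
SE(β̂₁) = √(MSE/Sₓₓ) = √(992.537/2933.2) = 0.581705.
t = 1.6629 / 0.581705 = 2.8587.
df = n − 2 = 67.
Two-sided p ≈ 0.0057, which is < 0.02, so reject H₀.
There is evidence that years of experience is associated with annual salary.

t = 2.8587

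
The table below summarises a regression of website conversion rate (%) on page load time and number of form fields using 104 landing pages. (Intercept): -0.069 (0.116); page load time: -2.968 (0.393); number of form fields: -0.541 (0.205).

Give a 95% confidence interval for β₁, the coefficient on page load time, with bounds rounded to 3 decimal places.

(-3.748, -2.188)

Read off: b = -2.968, SE = 0.393 for page load time.
df = n − k − 1 = 104 − 2 − 1 = 101.
t* = t_{0.025, 101} = 1.983731.
Margin = t* × SE = 1.983731 × 0.393 = 0.77961.
CI: -2.968 ± 0.77961 → (-3.748, -2.188).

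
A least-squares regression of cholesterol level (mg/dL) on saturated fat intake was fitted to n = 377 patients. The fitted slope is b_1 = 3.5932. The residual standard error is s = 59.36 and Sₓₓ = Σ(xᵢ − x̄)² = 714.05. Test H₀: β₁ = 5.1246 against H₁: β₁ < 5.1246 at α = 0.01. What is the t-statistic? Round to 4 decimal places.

t = -0.6894

SE(b_1) = s/√Sₓₓ = 59.36/√714.05 = 2.22141.
t = (3.5932 − 5.1246) / 2.22141 = -0.6894.
df = n − 2 = 375.
One-sided p ≈ 0.2455, which is ≥ 0.01, so fail to reject H₀.
The data do not give significant evidence that the true slope on saturated fat intake is below 5.1246 mg/dL per unit.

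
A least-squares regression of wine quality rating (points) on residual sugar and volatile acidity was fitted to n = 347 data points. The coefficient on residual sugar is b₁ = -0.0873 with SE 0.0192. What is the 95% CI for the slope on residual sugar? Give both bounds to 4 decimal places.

(-0.1251, -0.0495)

df = n − k − 1 = 347 − 2 − 1 = 344.
t* = t_{0.025, 344} = 1.966884.
Margin = t* × SE = 1.966884 × 0.0192 = 0.037764.
CI: -0.0873 ± 0.037764 → (-0.1251, -0.0495).
With 95% confidence, each one-unit increase in residual sugar is associated with a change of between -0.1251 and -0.0495 points in wine quality rating, holding the other predictors fixed.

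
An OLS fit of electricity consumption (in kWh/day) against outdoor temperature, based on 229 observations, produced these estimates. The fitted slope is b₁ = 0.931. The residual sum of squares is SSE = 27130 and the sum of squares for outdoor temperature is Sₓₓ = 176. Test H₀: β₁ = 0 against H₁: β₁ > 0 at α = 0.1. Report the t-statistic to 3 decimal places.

MSE = SSE/(n − 2) = 27130/227 = 119.515.
SE(b₁) = √(MSE/Sₓₓ) = √(119.515/176) = 0.824054.
t = 0.931 / 0.824054 = 1.130.
df = n − 2 = 227.
One-sided p ≈ 0.1299, which is ≥ 0.1, so fail to reject H₀.
The data do not give significant evidence that the true slope on outdoor temperature is positive.

t = 1.130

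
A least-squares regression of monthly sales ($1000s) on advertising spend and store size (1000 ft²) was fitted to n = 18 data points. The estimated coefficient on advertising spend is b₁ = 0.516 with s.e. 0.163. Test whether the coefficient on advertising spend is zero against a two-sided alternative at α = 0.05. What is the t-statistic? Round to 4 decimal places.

H₀: β₁ = 0 vs H₁: β₁ ≠ 0.
t = (b₁ − β₁⁰)/SE = 0.516 / 0.163 = 3.1656.
df = n − k − 1 = 18 − 2 − 1 = 15.
Two-sided p ≈ 0.0064, which is < 0.05, so reject H₀.
There is evidence that advertising spend is associated with monthly sales, holding the other predictors fixed.

t = 3.1656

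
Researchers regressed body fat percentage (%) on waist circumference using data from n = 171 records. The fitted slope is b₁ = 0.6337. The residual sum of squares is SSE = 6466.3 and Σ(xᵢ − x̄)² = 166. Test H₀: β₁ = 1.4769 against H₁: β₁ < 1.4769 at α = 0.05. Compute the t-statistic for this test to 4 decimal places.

MSE = SSE/(n − 2) = 6466.3/169 = 38.2621.
SE(b₁) = √(MSE/Sₓₓ) = √(38.2621/166) = 0.480099.
t = (0.6337 − 1.4769) / 0.480099 = -1.7563.
df = n − 2 = 169.
One-sided p ≈ 0.0404, which is < 0.05, so reject H₀.
There is evidence that the true slope on waist circumference is below 1.4769 % per unit.

t = -1.7563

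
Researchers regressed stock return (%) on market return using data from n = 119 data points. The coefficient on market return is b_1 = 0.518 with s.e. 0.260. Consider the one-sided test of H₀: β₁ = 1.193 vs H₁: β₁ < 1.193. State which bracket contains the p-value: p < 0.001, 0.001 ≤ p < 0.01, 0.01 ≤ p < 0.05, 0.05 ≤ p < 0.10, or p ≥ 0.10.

t = (0.518 − 1.193) / 0.260 = -2.596.
df = n − 2 = 119 − 2 = 117.
One-sided p = P(T_{117} < t) ≈ 0.0053.
So 0.001 ≤ p < 0.01.

0.001 ≤ p < 0.01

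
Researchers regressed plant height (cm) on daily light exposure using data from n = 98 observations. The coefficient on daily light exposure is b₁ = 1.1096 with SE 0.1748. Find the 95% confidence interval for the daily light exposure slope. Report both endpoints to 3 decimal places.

(0.763, 1.457)

df = n − 2 = 98 − 2 = 96.
t* = t_{0.025, 96} = 1.984984.
Margin = t* × SE = 1.984984 × 0.1748 = 0.34698.
CI: 1.1096 ± 0.34698 → (0.763, 1.457).
With 95% confidence, each one-unit increase in daily light exposure is associated with a change of between 0.763 and 1.457 cm in plant height.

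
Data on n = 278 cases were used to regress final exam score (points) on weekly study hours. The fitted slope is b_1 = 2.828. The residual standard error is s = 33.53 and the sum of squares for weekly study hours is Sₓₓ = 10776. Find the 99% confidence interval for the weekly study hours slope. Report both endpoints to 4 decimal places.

(1.9902, 3.6658)

SE(b_1) = s/√Sₓₓ = 33.53/√10776 = 0.323002.
df = n − 2 = 276.
t* = t_{0.005, 276} = 2.593759.
Margin = t* × SE = 2.593759 × 0.323002 = 0.837789.
CI: 2.828 ± 0.837789 → (1.9902, 3.6658).
With 99% confidence, each one-unit increase in weekly study hours is associated with a change of between 1.9902 and 3.6658 points in final exam score.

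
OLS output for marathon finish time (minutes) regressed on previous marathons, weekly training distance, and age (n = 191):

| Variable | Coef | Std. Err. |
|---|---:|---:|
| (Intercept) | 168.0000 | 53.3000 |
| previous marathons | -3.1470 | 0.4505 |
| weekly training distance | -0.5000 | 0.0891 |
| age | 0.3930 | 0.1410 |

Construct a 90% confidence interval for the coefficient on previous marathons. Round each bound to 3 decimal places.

(-3.892, -2.402)

Read off: b = -3.1470, SE = 0.4505 for previous marathons.
df = n − k − 1 = 191 − 3 − 1 = 187.
t* = t_{0.05, 187} = 1.653043.
Margin = t* × SE = 1.653043 × 0.4505 = 0.74470.
CI: -3.1470 ± 0.74470 → (-3.892, -2.402).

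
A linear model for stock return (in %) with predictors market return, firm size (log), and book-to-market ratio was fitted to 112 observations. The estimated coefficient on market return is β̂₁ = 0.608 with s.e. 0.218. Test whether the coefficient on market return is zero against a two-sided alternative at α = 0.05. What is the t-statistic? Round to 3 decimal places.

t = 2.789

H₀: β₁ = 0 vs H₁: β₁ ≠ 0.
t = (β̂₁ − β₁⁰)/SE = 0.608 / 0.218 = 2.789.
df = n − k − 1 = 112 − 3 − 1 = 108.
Two-sided p ≈ 0.0063, which is < 0.05, so reject H₀.
There is evidence that market return is associated with stock return, holding the other predictors fixed.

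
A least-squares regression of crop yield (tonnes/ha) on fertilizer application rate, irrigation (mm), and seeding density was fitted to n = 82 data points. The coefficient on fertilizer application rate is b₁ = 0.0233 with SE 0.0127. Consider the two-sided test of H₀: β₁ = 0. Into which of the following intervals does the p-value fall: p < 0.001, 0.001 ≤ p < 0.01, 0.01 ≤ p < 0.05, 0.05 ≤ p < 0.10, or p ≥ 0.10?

0.05 ≤ p < 0.10

t = 0.0233 / 0.0127 = 1.835.
df = n − k − 1 = 82 − 3 − 1 = 78.
Two-sided p = 2·P(T_{78} > |t|) ≈ 0.0704.
So 0.05 ≤ p < 0.10.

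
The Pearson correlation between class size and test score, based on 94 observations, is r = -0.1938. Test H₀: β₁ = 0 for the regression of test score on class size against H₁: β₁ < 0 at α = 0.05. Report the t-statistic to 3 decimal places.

t = -1.895

t = r·√(n − 2)/√(1 − r²) = -0.1938·√92/√0.962442 = -1.895.
df = n − 2 = 92.
One-sided p ≈ 0.0306, which is < 0.05, so reject H₀.
There is evidence of a linear association between class size and test score.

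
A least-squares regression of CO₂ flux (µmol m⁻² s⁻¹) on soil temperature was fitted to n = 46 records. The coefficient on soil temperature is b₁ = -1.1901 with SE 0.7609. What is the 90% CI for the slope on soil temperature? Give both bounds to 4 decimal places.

(-2.4686, 0.0884)

df = n − 2 = 46 − 2 = 44.
t* = t_{0.05, 44} = 1.68023.
Margin = t* × SE = 1.68023 × 0.7609 = 1.278487.
CI: -1.1901 ± 1.278487 → (-2.4686, 0.0884).
With 90% confidence, each one-unit increase in soil temperature is associated with a change of between -2.4686 and 0.0884 µmol m⁻² s⁻¹ in CO₂ flux.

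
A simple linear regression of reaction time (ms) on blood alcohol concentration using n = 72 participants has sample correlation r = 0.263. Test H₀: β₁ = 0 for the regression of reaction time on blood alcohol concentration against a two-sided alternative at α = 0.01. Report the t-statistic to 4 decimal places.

t = 2.2807

t = r·√(n − 2)/√(1 − r²) = 0.263·√70/√0.930831 = 2.2807.
df = n − 2 = 70.
Two-sided p ≈ 0.0256, which is ≥ 0.01, so fail to reject H₀.
The data do not give significant evidence of a linear association between blood alcohol concentration and reaction time.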